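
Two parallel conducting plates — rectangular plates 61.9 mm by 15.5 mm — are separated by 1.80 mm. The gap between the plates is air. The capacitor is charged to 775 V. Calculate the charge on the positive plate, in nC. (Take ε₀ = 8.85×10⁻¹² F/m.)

3.66 nC

A = 61.9 × 15.5 mm² = 9.59×10⁻⁴ m².
C = ε₀A/d = 8.85×10⁻¹² × 9.59×10⁻⁴ / 1.80×10⁻³ = 4.72×10⁻¹² F.
Q = CV = 4.72×10⁻¹² × 775 = 3.66×10⁻⁹ C.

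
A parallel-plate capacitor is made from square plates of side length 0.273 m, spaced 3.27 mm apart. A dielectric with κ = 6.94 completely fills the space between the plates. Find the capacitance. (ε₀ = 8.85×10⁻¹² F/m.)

A = (0.273 m)² = 7.45×10⁻² m².
C = κε₀A/d = 6.94 × 8.85×10⁻¹² × 7.45×10⁻² / 3.27×10⁻³ = 1.40×10⁻⁹ F.

C ≈ 1.40 nF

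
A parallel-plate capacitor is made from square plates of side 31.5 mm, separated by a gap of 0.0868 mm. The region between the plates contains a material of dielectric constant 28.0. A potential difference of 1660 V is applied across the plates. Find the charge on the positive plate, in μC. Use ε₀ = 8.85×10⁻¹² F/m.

Q ≈ 4.70 μC

A = (31.5 mm)² = 9.92×10⁻⁴ m².
C = κε₀A/d = 28.0 × 8.85×10⁻¹² × 9.92×10⁻⁴ / 8.68×10⁻⁵ = 2.83×10⁻⁹ F.
Q = CV = 2.83×10⁻⁹ × 1660 = 4.70×10⁻⁶ C.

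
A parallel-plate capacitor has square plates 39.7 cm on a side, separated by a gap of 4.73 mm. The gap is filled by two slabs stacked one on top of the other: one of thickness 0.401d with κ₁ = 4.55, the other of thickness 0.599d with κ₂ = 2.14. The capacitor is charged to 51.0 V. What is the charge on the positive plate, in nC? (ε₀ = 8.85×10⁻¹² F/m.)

Q ≈ 40.9 nC

A = (39.7 cm)² = 0.158 m².
Stacked slabs ⇒ two capacitors in series, each with the full plate area.
C₁ = κ₁ε₀A/d₁ = 4.55 × 8.85×10⁻¹² × 0.158 / 1.90×10⁻³ = 3.35×10⁻⁹ F.
C₂ = κ₂ε₀A/d₂ = 2.14 × 8.85×10⁻¹² × 0.158 / 2.83×10⁻³ = 1.05×10⁻⁹ F.
C = (1/C₁ + 1/C₂)⁻¹ = 8.01×10⁻¹⁰ F.
Q = CV = 8.01×10⁻¹⁰ × 51.0 = 4.09×10⁻⁸ C.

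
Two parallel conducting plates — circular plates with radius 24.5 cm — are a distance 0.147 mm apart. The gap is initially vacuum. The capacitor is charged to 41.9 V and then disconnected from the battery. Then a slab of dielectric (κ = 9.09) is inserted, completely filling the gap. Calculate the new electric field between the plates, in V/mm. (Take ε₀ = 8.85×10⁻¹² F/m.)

A = π(24.5 cm)² = 0.189 m².
Initially C₁ = ε₀A/d = 8.85×10⁻¹² × 0.189 / 1.47×10⁻⁴ = 1.14×10⁻⁸ F.
E₁ = 2.85×10⁵ V/m.
Isolated ⇒ Q is held fixed. V₂ = Q/C₂ = V₁/9.09; E = V/d, so E₂/E₁ = (V₂/V₁)(d₁/d₂) = 0.110.
E₂ = 0.110 × 2.85×10⁵ = 3.14×10⁴ V/m.

E ≈ 31.4 V/mm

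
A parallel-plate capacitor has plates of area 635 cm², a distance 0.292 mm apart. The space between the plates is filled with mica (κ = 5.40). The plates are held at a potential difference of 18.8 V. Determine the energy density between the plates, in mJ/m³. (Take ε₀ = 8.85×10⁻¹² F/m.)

E = V/d = 18.8 / 2.92×10⁻⁴ = 6.44×10⁴ V/m.
u = ½κε₀E² = ½ × 5.40 × 8.85×10⁻¹² × (6.44×10⁴)² = 9.91×10⁻² J/m³.

u ≈ 99.1 mJ/m³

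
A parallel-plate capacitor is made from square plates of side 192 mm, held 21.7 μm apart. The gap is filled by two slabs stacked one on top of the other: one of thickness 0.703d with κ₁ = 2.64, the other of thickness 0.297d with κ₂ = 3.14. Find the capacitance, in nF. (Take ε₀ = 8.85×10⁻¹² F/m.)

A = (192 mm)² = 3.69×10⁻² m².
Stacked slabs ⇒ two capacitors in series, each with the full plate area.
C₁ = κ₁ε₀A/d₁ = 2.64 × 8.85×10⁻¹² × 3.69×10⁻² / 1.53×10⁻⁵ = 5.65×10⁻⁸ F.
C₂ = κ₂ε₀A/d₂ = 3.14 × 8.85×10⁻¹² × 3.69×10⁻² / 6.44×10⁻⁶ = 1.59×10⁻⁷ F.
C = (1/C₁ + 1/C₂)⁻¹ = 4.17×10⁻⁸ F.

41.7 nF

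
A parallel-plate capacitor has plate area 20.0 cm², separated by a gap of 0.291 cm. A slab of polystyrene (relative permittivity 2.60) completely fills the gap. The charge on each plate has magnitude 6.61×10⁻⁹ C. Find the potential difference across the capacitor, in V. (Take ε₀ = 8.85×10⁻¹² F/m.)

V ≈ 418 V

A = 20.0 cm² = 2.00×10⁻³ m².
C = κε₀A/d = 2.60 × 8.85×10⁻¹² × 2.00×10⁻³ / 2.91×10⁻³ = 1.58×10⁻¹¹ F.
V = Q/C = 6.61×10⁻⁹ / 1.58×10⁻¹¹ = 4.18×10² V.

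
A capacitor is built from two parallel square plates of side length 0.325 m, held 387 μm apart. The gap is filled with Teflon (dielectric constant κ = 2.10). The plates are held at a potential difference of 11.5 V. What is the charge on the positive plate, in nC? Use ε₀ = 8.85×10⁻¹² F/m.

A = (0.325 m)² = 0.106 m².
C = κε₀A/d = 2.10 × 8.85×10⁻¹² × 0.106 / 3.87×10⁻⁴ = 5.07×10⁻⁹ F.
Q = CV = 5.07×10⁻⁹ × 11.5 = 5.83×10⁻⁸ C.

Q ≈ 58.3 nC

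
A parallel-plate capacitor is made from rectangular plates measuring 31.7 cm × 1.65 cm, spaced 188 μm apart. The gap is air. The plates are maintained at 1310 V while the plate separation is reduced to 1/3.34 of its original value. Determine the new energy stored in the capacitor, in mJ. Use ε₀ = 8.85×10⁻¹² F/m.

U ≈ 0.706 mJ

A = 31.7 × 1.65 cm² = 5.23×10⁻³ m².
Initially C₁ = ε₀A/d = 8.85×10⁻¹² × 5.23×10⁻³ / 1.88×10⁻⁴ = 2.46×10⁻¹⁰ F.
U₁ = 2.11×10⁻⁴ J.
Battery connected ⇒ V is held fixed. C₂ = 3.34 C₁ and U = ½CV², so U₂/U₁ = C₂/C₁ = 3.34.
U₂ = 3.34 × 2.11×10⁻⁴ = 7.06×10⁻⁴ J.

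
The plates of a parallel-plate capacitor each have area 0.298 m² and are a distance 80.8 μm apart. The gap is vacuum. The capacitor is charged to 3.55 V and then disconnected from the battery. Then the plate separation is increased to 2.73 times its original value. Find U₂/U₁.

2.73

Isolated ⇒ Q is held fixed.
C₂ = 0.366 C₁ and U = Q²/(2C), so U₂/U₁ = C₁/C₂ = 2.73.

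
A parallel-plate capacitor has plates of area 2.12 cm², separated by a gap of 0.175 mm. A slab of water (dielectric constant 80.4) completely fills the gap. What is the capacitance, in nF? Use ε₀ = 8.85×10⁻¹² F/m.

0.862 nF

A = 2.12 cm² = 2.12×10⁻⁴ m².
C = κε₀A/d = 80.4 × 8.85×10⁻¹² × 2.12×10⁻⁴ / 1.75×10⁻⁴ = 8.62×10⁻¹⁰ F.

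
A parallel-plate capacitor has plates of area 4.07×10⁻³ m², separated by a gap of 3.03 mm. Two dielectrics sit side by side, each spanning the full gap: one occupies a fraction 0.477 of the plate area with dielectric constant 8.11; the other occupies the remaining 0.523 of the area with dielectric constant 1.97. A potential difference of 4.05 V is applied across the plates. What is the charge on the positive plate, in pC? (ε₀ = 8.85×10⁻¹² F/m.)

Q ≈ 236 pC

Side-by-side slabs ⇒ two capacitors in parallel, each spanning the full gap.
C₁ = κ₁ε₀A₁/d = 8.11 × 8.85×10⁻¹² × 1.94×10⁻³ / 3.03×10⁻³ = 4.60×10⁻¹¹ F.
C₂ = κ₂ε₀A₂/d = 1.97 × 8.85×10⁻¹² × 2.13×10⁻³ / 3.03×10⁻³ = 1.22×10⁻¹¹ F.
C = C₁ + C₂ = 5.82×10⁻¹¹ F.
Q = CV = 5.82×10⁻¹¹ × 4.05 = 2.36×10⁻¹⁰ C.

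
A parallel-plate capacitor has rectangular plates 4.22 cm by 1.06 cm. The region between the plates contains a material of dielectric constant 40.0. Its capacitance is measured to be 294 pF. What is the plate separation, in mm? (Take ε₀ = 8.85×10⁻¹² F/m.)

d ≈ 0.539 mm

A = 4.22 × 1.06 cm² = 4.47×10⁻⁴ m².
d = κε₀A/C = 40.0 × 8.85×10⁻¹² × 4.47×10⁻⁴ / 2.94×10⁻¹⁰ = 5.39×10⁻⁴ m.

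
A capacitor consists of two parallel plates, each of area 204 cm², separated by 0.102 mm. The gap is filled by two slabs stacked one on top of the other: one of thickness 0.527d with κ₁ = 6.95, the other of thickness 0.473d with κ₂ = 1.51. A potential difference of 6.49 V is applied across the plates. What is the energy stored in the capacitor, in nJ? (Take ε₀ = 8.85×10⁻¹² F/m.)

A = 204 cm² = 2.04×10⁻² m².
Stacked slabs ⇒ two capacitors in series, each with the full plate area.
C₁ = κ₁ε₀A/d₁ = 6.95 × 8.85×10⁻¹² × 2.04×10⁻² / 5.38×10⁻⁵ = 2.33×10⁻⁸ F.
C₂ = κ₂ε₀A/d₂ = 1.51 × 8.85×10⁻¹² × 2.04×10⁻² / 4.82×10⁻⁵ = 5.65×10⁻⁹ F.
C = (1/C₁ + 1/C₂)⁻¹ = 4.55×10⁻⁹ F.
U = ½CV² = ½ × 4.55×10⁻⁹ × (6.49)² = 9.58×10⁻⁸ J.

95.8 nJ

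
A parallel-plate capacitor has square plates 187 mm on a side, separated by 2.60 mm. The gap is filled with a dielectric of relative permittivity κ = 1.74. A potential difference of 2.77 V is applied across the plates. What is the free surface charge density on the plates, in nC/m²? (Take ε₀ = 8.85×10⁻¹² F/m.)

16.4 nC/m²

A = (187 mm)² = 3.50×10⁻² m².
C = κε₀A/d = 1.74 × 8.85×10⁻¹² × 3.50×10⁻² / 2.60×10⁻³ = 2.07×10⁻¹⁰ F.
σ = Q/A = CV/A = 2.07×10⁻¹⁰ × 2.77 / 3.50×10⁻² = 1.64×10⁻⁸ C/m².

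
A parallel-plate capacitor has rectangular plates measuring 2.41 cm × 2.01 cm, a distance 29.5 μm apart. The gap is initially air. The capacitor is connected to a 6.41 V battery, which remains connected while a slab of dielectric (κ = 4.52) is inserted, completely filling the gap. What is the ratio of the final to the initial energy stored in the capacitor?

Battery connected ⇒ V is held fixed.
C₂ = 4.52 C₁ and U = ½CV², so U₂/U₁ = C₂/C₁ = 4.52.

U₂/U₁ ≈ 4.52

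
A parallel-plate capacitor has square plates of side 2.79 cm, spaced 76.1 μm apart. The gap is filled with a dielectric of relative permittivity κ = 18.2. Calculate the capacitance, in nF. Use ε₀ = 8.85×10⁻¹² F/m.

A = (2.79 cm)² = 7.78×10⁻⁴ m².
C = κε₀A/d = 18.2 × 8.85×10⁻¹² × 7.78×10⁻⁴ / 7.61×10⁻⁵ = 1.65×10⁻⁹ F.

1.65 nF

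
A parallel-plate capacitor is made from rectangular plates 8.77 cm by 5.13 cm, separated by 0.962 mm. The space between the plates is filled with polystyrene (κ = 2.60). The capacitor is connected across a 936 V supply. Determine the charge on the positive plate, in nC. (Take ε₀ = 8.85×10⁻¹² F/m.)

101 nC

A = 8.77 × 5.13 cm² = 4.50×10⁻³ m².
C = κε₀A/d = 2.60 × 8.85×10⁻¹² × 4.50×10⁻³ / 9.62×10⁻⁴ = 1.08×10⁻¹⁰ F.
Q = CV = 1.08×10⁻¹⁰ × 936 = 1.01×10⁻⁷ C.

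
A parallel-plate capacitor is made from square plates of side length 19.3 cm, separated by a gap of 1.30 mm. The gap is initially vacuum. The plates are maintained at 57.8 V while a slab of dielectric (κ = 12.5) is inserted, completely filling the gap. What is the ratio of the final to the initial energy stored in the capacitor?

U₂/U₁ ≈ 12.5

Battery connected ⇒ V is held fixed.
C₂ = 12.5 C₁ and U = ½CV², so U₂/U₁ = C₂/C₁ = 12.5.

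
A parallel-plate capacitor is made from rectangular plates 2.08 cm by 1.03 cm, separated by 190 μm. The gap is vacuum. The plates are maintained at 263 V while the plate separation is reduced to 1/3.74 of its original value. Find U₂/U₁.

3.74

Battery connected ⇒ V is held fixed.
C₂ = 3.74 C₁ and U = ½CV², so U₂/U₁ = C₂/C₁ = 3.74.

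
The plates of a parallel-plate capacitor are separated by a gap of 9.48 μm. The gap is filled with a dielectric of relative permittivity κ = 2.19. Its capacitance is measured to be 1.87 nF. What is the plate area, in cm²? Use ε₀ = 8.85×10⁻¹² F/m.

A ≈ 9.15 cm²

A = Cd/(κε₀) = 1.87×10⁻⁹ × 9.48×10⁻⁶ / (2.19 × 8.85×10⁻¹²) = 9.15×10⁻⁴ m².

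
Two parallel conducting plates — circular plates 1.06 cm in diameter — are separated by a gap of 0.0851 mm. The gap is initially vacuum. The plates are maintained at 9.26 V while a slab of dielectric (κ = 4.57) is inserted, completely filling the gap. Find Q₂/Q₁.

Battery connected ⇒ V is held fixed.
C₂ = 4.57 C₁ and Q = CV, so Q₂/Q₁ = C₂/C₁ = 4.57.

Q₂/Q₁ ≈ 4.57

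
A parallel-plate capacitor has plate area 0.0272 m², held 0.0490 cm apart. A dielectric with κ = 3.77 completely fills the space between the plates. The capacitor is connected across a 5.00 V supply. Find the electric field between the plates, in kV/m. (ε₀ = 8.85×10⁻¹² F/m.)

E = V/d = 5.00 / 4.90×10⁻⁴ = 1.02×10⁴ V/m.

E ≈ 10.2 kV/m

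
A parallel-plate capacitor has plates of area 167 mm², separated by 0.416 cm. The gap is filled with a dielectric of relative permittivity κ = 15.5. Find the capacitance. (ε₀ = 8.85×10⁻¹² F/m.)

C ≈ 5.51 pF

A = 167 mm² = 1.67×10⁻⁴ m².
C = κε₀A/d = 15.5 × 8.85×10⁻¹² × 1.67×10⁻⁴ / 4.16×10⁻³ = 5.51×10⁻¹² F.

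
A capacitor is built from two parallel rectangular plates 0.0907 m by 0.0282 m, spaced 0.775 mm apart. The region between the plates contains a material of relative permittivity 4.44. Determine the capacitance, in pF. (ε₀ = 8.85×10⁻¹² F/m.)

A = 0.0907 × 0.0282 m² = 2.56×10⁻³ m².
C = κε₀A/d = 4.44 × 8.85×10⁻¹² × 2.56×10⁻³ / 7.75×10⁻⁴ = 1.30×10⁻¹⁰ F.

130 pF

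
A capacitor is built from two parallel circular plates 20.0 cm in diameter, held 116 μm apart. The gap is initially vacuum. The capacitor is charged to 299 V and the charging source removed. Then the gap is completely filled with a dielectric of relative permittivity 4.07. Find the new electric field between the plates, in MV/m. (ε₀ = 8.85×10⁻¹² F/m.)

A = π(20.0/2 cm)² = 3.14×10⁻² m².
Initially C₁ = ε₀A/d = 8.85×10⁻¹² × 3.14×10⁻² / 1.16×10⁻⁴ = 2.40×10⁻⁹ F.
E₁ = 2.58×10⁶ V/m.
Isolated ⇒ Q is held fixed. V₂ = Q/C₂ = V₁/4.07; E = V/d, so E₂/E₁ = (V₂/V₁)(d₁/d₂) = 0.246.
E₂ = 0.246 × 2.58×10⁶ = 6.33×10⁵ V/m.

0.633 MV/m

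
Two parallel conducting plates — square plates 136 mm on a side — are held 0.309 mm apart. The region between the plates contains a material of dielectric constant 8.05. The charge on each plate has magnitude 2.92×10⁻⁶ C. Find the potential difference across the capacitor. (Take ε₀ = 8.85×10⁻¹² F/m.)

A = (136 mm)² = 1.85×10⁻² m².
C = κε₀A/d = 8.05 × 8.85×10⁻¹² × 1.85×10⁻² / 3.09×10⁻⁴ = 4.26×10⁻⁹ F.
V = Q/C = 2.92×10⁻⁶ / 4.26×10⁻⁹ = 6.85×10² V.

V ≈ 0.685 kV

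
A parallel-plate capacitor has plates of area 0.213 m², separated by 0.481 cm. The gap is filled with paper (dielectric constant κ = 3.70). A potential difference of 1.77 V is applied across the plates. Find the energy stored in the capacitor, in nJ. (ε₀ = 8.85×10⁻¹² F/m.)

C = κε₀A/d = 3.70 × 8.85×10⁻¹² × 0.213 / 4.81×10⁻³ = 1.45×10⁻⁹ F.
U = ½CV² = ½ × 1.45×10⁻⁹ × (1.77)² = 2.27×10⁻⁹ J.

2.27 nJ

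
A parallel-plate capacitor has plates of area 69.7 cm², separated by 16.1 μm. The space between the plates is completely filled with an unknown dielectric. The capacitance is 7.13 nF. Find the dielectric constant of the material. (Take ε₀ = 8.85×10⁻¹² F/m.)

1.86

A = 69.7 cm² = 6.97×10⁻³ m².
κ = Cd/(ε₀A) = 7.13×10⁻⁹ × 1.61×10⁻⁵ / (8.85×10⁻¹² × 6.97×10⁻³) = 1.86.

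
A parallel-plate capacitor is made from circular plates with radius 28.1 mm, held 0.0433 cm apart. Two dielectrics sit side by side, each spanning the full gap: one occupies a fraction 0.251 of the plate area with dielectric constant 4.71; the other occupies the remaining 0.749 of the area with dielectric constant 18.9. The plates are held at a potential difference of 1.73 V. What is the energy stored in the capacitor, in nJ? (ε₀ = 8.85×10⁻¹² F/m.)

A = π(28.1 mm)² = 2.48×10⁻³ m².
Side-by-side slabs ⇒ two capacitors in parallel, each spanning the full gap.
C₁ = κ₁ε₀A₁/d = 4.71 × 8.85×10⁻¹² × 6.23×10⁻⁴ / 4.33×10⁻⁴ = 5.99×10⁻¹¹ F.
C₂ = κ₂ε₀A₂/d = 18.9 × 8.85×10⁻¹² × 1.86×10⁻³ / 4.33×10⁻⁴ = 7.18×10⁻¹⁰ F.
C = C₁ + C₂ = 7.78×10⁻¹⁰ F.
U = ½CV² = ½ × 7.78×10⁻¹⁰ × (1.73)² = 1.16×10⁻⁹ J.

U ≈ 1.16 nJ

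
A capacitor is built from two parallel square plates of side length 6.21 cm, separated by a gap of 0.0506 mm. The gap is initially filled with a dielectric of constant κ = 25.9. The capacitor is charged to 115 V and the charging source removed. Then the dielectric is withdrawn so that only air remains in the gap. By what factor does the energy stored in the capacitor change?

Isolated ⇒ Q is held fixed.
C₂ = 0.0386 C₁ and U = Q²/(2C), so U₂/U₁ = C₁/C₂ = 25.9.

U₂/U₁ ≈ 25.9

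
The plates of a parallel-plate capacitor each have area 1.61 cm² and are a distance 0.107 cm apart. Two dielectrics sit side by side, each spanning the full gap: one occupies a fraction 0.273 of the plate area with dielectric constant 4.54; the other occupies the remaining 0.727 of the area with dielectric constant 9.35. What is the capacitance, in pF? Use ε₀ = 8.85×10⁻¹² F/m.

A = 1.61 cm² = 1.61×10⁻⁴ m².
Side-by-side slabs ⇒ two capacitors in parallel, each spanning the full gap.
C₁ = κ₁ε₀A₁/d = 4.54 × 8.85×10⁻¹² × 4.40×10⁻⁵ / 1.07×10⁻³ = 1.65×10⁻¹² F.
C₂ = κ₂ε₀A₂/d = 9.35 × 8.85×10⁻¹² × 1.17×10⁻⁴ / 1.07×10⁻³ = 9.05×10⁻¹² F.
C = C₁ + C₂ = 1.07×10⁻¹¹ F.

10.7 pF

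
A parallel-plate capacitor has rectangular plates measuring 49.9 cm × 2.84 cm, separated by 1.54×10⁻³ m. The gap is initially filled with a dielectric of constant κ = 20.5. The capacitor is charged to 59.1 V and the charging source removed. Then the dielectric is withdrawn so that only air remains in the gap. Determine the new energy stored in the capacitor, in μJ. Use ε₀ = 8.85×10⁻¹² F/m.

59.8 μJ

A = 49.9 × 2.84 cm² = 1.42×10⁻² m².
Initially C₁ = κε₀A/d = 20.5 × 8.85×10⁻¹² × 1.42×10⁻² / 1.54×10⁻³ = 1.67×10⁻⁹ F.
U₁ = 2.92×10⁻⁶ J.
Isolated ⇒ Q is held fixed. C₂ = 0.0488 C₁ and U = Q²/(2C), so U₂/U₁ = C₁/C₂ = 20.5.
U₂ = 20.5 × 2.92×10⁻⁶ = 5.98×10⁻⁵ J.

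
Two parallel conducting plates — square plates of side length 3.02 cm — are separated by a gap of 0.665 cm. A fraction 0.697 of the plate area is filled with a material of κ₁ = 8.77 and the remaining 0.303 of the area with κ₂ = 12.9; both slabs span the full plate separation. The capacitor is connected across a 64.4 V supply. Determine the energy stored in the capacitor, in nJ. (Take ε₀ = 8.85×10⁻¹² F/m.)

A = (3.02 cm)² = 9.12×10⁻⁴ m².
Side-by-side slabs ⇒ two capacitors in parallel, each spanning the full gap.
C₁ = κ₁ε₀A₁/d = 8.77 × 8.85×10⁻¹² × 6.36×10⁻⁴ / 6.65×10⁻³ = 7.42×10⁻¹² F.
C₂ = κ₂ε₀A₂/d = 12.9 × 8.85×10⁻¹² × 2.76×10⁻⁴ / 6.65×10⁻³ = 4.74×10⁻¹² F.
C = C₁ + C₂ = 1.22×10⁻¹¹ F.
U = ½CV² = ½ × 1.22×10⁻¹¹ × (64.4)² = 2.52×10⁻⁸ J.

U ≈ 25.2 nJ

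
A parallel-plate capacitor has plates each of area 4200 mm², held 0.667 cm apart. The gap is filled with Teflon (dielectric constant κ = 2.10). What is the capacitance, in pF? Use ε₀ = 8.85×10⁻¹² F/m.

A = 4200 mm² = 4.20×10⁻³ m².
C = κε₀A/d = 2.10 × 8.85×10⁻¹² × 4.20×10⁻³ / 6.67×10⁻³ = 1.17×10⁻¹¹ F.

C ≈ 11.7 pF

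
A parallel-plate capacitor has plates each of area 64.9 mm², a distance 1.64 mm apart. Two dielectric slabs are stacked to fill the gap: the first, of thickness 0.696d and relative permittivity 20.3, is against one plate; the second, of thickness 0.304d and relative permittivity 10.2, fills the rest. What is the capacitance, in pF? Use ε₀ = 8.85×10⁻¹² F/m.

5.46 pF

A = 64.9 mm² = 6.49×10⁻⁵ m².
Stacked slabs ⇒ two capacitors in series, each with the full plate area.
C₁ = κ₁ε₀A/d₁ = 20.3 × 8.85×10⁻¹² × 6.49×10⁻⁵ / 1.14×10⁻³ = 1.02×10⁻¹¹ F.
C₂ = κ₂ε₀A/d₂ = 10.2 × 8.85×10⁻¹² × 6.49×10⁻⁵ / 4.99×10⁻⁴ = 1.18×10⁻¹¹ F.
C = (1/C₁ + 1/C₂)⁻¹ = 5.46×10⁻¹² F.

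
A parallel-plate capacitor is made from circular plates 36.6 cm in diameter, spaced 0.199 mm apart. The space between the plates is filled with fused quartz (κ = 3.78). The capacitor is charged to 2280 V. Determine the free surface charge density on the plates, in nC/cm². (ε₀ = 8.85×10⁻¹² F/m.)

A = π(36.6/2 cm)² = 0.105 m².
C = κε₀A/d = 3.78 × 8.85×10⁻¹² × 0.105 / 1.99×10⁻⁴ = 1.77×10⁻⁸ F.
σ = Q/A = CV/A = 1.77×10⁻⁸ × 2280 / 0.105 = 3.83×10⁻⁴ C/m².

σ ≈ 38.3 nC/cm²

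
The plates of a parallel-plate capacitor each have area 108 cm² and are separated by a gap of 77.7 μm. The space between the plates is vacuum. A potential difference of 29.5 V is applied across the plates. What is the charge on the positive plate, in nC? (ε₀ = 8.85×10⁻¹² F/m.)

36.3 nC

A = 108 cm² = 1.08×10⁻² m².
C = ε₀A/d = 8.85×10⁻¹² × 1.08×10⁻² / 7.77×10⁻⁵ = 1.23×10⁻⁹ F.
Q = CV = 1.23×10⁻⁹ × 29.5 = 3.63×10⁻⁸ C.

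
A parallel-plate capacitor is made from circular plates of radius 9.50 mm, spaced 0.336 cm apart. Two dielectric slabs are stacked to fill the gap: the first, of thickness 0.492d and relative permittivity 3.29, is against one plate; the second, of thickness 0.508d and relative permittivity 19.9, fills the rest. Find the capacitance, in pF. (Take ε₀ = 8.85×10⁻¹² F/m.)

C ≈ 4.27 pF

A = π(9.50 mm)² = 2.84×10⁻⁴ m².
Stacked slabs ⇒ two capacitors in series, each with the full plate area.
C₁ = κ₁ε₀A/d₁ = 3.29 × 8.85×10⁻¹² × 2.84×10⁻⁴ / 1.65×10⁻³ = 4.99×10⁻¹² F.
C₂ = κ₂ε₀A/d₂ = 19.9 × 8.85×10⁻¹² × 2.84×10⁻⁴ / 1.71×10⁻³ = 2.93×10⁻¹¹ F.
C = (1/C₁ + 1/C₂)⁻¹ = 4.27×10⁻¹² F.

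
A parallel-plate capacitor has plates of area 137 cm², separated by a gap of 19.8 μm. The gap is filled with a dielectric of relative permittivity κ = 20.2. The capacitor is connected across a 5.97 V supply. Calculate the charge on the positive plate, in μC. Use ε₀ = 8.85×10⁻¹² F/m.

Q ≈ 0.738 μC

A = 137 cm² = 1.37×10⁻² m².
C = κε₀A/d = 20.2 × 8.85×10⁻¹² × 1.37×10⁻² / 1.98×10⁻⁵ = 1.24×10⁻⁷ F.
Q = CV = 1.24×10⁻⁷ × 5.97 = 7.38×10⁻⁷ C.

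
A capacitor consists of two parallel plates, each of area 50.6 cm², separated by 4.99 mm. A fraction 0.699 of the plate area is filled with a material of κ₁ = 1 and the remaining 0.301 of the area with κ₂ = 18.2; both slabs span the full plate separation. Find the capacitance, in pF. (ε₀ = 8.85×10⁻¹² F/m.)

55.4 pF

A = 50.6 cm² = 5.06×10⁻³ m².
Side-by-side slabs ⇒ two capacitors in parallel, each spanning the full gap.
C₁ = κ₁ε₀A₁/d = 1.00 × 8.85×10⁻¹² × 3.54×10⁻³ / 4.99×10⁻³ = 6.27×10⁻¹² F.
C₂ = κ₂ε₀A₂/d = 18.2 × 8.85×10⁻¹² × 1.52×10⁻³ / 4.99×10⁻³ = 4.92×10⁻¹¹ F.
C = C₁ + C₂ = 5.54×10⁻¹¹ F.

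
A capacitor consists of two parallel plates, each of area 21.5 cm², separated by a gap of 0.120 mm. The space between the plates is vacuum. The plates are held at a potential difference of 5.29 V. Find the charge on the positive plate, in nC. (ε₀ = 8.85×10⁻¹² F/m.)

A = 21.5 cm² = 2.15×10⁻³ m².
C = ε₀A/d = 8.85×10⁻¹² × 2.15×10⁻³ / 1.20×10⁻⁴ = 1.59×10⁻¹⁰ F.
Q = CV = 1.59×10⁻¹⁰ × 5.29 = 8.39×10⁻¹⁰ C.

Q ≈ 0.839 nC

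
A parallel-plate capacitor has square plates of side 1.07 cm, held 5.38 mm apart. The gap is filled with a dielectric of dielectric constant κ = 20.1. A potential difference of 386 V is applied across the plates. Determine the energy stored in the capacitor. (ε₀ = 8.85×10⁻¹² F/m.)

282 nJ

A = (1.07 cm)² = 1.14×10⁻⁴ m².
C = κε₀A/d = 20.1 × 8.85×10⁻¹² × 1.14×10⁻⁴ / 5.38×10⁻³ = 3.79×10⁻¹² F.
U = ½CV² = ½ × 3.79×10⁻¹² × (386)² = 2.82×10⁻⁷ J.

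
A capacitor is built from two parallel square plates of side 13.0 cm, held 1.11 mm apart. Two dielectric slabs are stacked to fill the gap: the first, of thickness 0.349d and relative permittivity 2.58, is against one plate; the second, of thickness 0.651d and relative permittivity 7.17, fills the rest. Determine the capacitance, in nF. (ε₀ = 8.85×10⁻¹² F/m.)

C ≈ 0.596 nF

A = (13.0 cm)² = 1.69×10⁻² m².
Stacked slabs ⇒ two capacitors in series, each with the full plate area.
C₁ = κ₁ε₀A/d₁ = 2.58 × 8.85×10⁻¹² × 1.69×10⁻² / 3.87×10⁻⁴ = 9.96×10⁻¹⁰ F.
C₂ = κ₂ε₀A/d₂ = 7.17 × 8.85×10⁻¹² × 1.69×10⁻² / 7.23×10⁻⁴ = 1.48×10⁻⁹ F.
C = (1/C₁ + 1/C₂)⁻¹ = 5.96×10⁻¹⁰ F.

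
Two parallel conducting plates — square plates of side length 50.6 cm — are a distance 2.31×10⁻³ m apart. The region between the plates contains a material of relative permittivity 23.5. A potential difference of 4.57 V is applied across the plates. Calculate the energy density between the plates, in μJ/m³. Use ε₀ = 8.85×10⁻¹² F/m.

E = V/d = 4.57 / 2.31×10⁻³ = 1.98×10³ V/m.
u = ½κε₀E² = ½ × 23.5 × 8.85×10⁻¹² × (1.98×10³)² = 4.07×10⁻⁴ J/m³.

u ≈ 407 μJ/m³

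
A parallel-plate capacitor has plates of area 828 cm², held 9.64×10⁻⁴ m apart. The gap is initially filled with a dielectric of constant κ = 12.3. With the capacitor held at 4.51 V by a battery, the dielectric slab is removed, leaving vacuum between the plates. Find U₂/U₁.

Battery connected ⇒ V is held fixed.
C₂ = 0.0813 C₁ and U = ½CV², so U₂/U₁ = C₂/C₁ = 0.0813.

0.0813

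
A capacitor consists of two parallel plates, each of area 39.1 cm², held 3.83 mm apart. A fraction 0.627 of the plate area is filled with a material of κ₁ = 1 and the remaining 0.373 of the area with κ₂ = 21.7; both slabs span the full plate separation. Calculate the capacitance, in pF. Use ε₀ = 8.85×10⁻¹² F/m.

A = 39.1 cm² = 3.91×10⁻³ m².
Side-by-side slabs ⇒ two capacitors in parallel, each spanning the full gap.
C₁ = κ₁ε₀A₁/d = 1.00 × 8.85×10⁻¹² × 2.45×10⁻³ / 3.83×10⁻³ = 5.66×10⁻¹² F.
C₂ = κ₂ε₀A₂/d = 21.7 × 8.85×10⁻¹² × 1.46×10⁻³ / 3.83×10⁻³ = 7.31×10⁻¹¹ F.
C = C₁ + C₂ = 7.88×10⁻¹¹ F.

C ≈ 78.8 pF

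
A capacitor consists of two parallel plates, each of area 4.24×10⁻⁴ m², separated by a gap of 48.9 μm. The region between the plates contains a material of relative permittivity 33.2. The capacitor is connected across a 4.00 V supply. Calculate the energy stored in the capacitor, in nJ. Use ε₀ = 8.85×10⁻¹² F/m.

U ≈ 20.4 nJ

C = κε₀A/d = 33.2 × 8.85×10⁻¹² × 4.24×10⁻⁴ / 4.89×10⁻⁵ = 2.55×10⁻⁹ F.
U = ½CV² = ½ × 2.55×10⁻⁹ × (4.00)² = 2.04×10⁻⁸ J.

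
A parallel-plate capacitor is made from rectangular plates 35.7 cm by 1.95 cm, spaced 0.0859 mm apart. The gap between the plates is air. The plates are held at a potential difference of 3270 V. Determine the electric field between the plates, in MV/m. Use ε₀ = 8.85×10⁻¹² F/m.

E = V/d = 3270 / 8.59×10⁻⁵ = 3.81×10⁷ V/m.

38.1 MV/m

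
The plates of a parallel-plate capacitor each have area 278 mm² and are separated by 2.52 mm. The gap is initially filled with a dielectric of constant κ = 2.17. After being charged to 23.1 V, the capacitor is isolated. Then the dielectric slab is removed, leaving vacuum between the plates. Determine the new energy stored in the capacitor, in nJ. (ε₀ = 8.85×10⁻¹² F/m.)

A = 278 mm² = 2.78×10⁻⁴ m².
Initially C₁ = κε₀A/d = 2.17 × 8.85×10⁻¹² × 2.78×10⁻⁴ / 2.52×10⁻³ = 2.12×10⁻¹² F.
U₁ = 5.65×10⁻¹⁰ J.
Isolated ⇒ Q is held fixed. C₂ = 0.461 C₁ and U = Q²/(2C), so U₂/U₁ = C₁/C₂ = 2.17.
U₂ = 2.17 × 5.65×10⁻¹⁰ = 1.23×10⁻⁹ J.

1.23 nJ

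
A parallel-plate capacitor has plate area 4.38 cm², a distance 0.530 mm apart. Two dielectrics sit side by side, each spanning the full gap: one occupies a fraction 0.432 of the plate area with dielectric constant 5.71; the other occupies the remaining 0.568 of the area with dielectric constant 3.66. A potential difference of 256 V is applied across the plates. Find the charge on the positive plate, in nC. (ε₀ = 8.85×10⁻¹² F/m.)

A = 4.38 cm² = 4.38×10⁻⁴ m².
Side-by-side slabs ⇒ two capacitors in parallel, each spanning the full gap.
C₁ = κ₁ε₀A₁/d = 5.71 × 8.85×10⁻¹² × 1.89×10⁻⁴ / 5.30×10⁻⁴ = 1.80×10⁻¹¹ F.
C₂ = κ₂ε₀A₂/d = 3.66 × 8.85×10⁻¹² × 2.49×10⁻⁴ / 5.30×10⁻⁴ = 1.52×10⁻¹¹ F.
C = C₁ + C₂ = 3.32×10⁻¹¹ F.
Q = CV = 3.32×10⁻¹¹ × 256 = 8.51×10⁻⁹ C.

Q ≈ 8.51 nC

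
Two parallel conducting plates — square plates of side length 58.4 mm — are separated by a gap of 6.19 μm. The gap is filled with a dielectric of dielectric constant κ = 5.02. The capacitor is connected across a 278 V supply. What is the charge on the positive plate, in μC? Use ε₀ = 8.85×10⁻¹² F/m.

Q ≈ 6.80 μC

A = (58.4 mm)² = 3.41×10⁻³ m².
C = κε₀A/d = 5.02 × 8.85×10⁻¹² × 3.41×10⁻³ / 6.19×10⁻⁶ = 2.45×10⁻⁸ F.
Q = CV = 2.45×10⁻⁸ × 278 = 6.80×10⁻⁶ C.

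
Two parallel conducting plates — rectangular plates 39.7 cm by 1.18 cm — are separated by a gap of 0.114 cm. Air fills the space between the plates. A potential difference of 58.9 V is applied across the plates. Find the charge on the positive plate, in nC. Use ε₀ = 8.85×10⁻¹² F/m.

2.14 nC

A = 39.7 × 1.18 cm² = 4.68×10⁻³ m².
C = ε₀A/d = 8.85×10⁻¹² × 4.68×10⁻³ / 1.14×10⁻³ = 3.64×10⁻¹¹ F.
Q = CV = 3.64×10⁻¹¹ × 58.9 = 2.14×10⁻⁹ C.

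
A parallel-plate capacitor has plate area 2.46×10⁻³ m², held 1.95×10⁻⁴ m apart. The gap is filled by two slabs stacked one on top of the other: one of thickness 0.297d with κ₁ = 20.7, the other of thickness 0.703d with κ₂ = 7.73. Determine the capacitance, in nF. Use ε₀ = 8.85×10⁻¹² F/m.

Stacked slabs ⇒ two capacitors in series, each with the full plate area.
C₁ = κ₁ε₀A/d₁ = 20.7 × 8.85×10⁻¹² × 2.46×10⁻³ / 5.79×10⁻⁵ = 7.78×10⁻⁹ F.
C₂ = κ₂ε₀A/d₂ = 7.73 × 8.85×10⁻¹² × 2.46×10⁻³ / 1.37×10⁻⁴ = 1.23×10⁻⁹ F.
C = (1/C₁ + 1/C₂)⁻¹ = 1.06×10⁻⁹ F.

C ≈ 1.06 nF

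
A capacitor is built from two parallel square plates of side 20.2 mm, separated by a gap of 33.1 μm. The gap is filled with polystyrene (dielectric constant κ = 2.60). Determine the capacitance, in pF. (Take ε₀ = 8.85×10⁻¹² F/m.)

284 pF

A = (20.2 mm)² = 4.08×10⁻⁴ m².
C = κε₀A/d = 2.60 × 8.85×10⁻¹² × 4.08×10⁻⁴ / 3.31×10⁻⁵ = 2.84×10⁻¹⁰ F.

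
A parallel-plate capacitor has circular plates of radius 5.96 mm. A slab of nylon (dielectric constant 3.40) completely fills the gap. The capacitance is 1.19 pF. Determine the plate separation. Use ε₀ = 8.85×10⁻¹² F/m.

d ≈ 2.82 mm

A = π(5.96 mm)² = 1.12×10⁻⁴ m².
d = κε₀A/C = 3.40 × 8.85×10⁻¹² × 1.12×10⁻⁴ / 1.19×10⁻¹² = 2.82×10⁻³ m.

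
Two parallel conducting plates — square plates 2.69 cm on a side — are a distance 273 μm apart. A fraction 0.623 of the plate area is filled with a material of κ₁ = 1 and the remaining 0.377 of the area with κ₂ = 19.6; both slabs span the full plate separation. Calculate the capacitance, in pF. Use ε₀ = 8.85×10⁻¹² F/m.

C ≈ 188 pF

A = (2.69 cm)² = 7.24×10⁻⁴ m².
Side-by-side slabs ⇒ two capacitors in parallel, each spanning the full gap.
C₁ = κ₁ε₀A₁/d = 1.00 × 8.85×10⁻¹² × 4.51×10⁻⁴ / 2.73×10⁻⁴ = 1.46×10⁻¹¹ F.
C₂ = κ₂ε₀A₂/d = 19.6 × 8.85×10⁻¹² × 2.73×10⁻⁴ / 2.73×10⁻⁴ = 1.73×10⁻¹⁰ F.
C = C₁ + C₂ = 1.88×10⁻¹⁰ F.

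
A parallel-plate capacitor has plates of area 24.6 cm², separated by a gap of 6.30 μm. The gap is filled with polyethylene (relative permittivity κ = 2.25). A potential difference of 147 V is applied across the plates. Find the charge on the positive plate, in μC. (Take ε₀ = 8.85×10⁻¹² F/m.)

Q ≈ 1.14 μC

A = 24.6 cm² = 2.46×10⁻³ m².
C = κε₀A/d = 2.25 × 8.85×10⁻¹² × 2.46×10⁻³ / 6.30×10⁻⁶ = 7.78×10⁻⁹ F.
Q = CV = 7.78×10⁻⁹ × 147 = 1.14×10⁻⁶ C.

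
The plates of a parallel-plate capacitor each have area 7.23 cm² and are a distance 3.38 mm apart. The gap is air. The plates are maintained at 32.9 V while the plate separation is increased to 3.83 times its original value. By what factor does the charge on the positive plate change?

Battery connected ⇒ V is held fixed.
C₂ = 0.261 C₁ and Q = CV, so Q₂/Q₁ = C₂/C₁ = 0.261.

Q₂/Q₁ ≈ 0.261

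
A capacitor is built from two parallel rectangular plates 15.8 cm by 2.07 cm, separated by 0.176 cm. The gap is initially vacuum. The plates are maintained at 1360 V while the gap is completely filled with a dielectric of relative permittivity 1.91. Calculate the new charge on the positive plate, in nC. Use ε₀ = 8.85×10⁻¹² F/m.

A = 15.8 × 2.07 cm² = 3.27×10⁻³ m².
Initially C₁ = ε₀A/d = 8.85×10⁻¹² × 3.27×10⁻³ / 1.76×10⁻³ = 1.64×10⁻¹¹ F.
Q₁ = 2.24×10⁻⁸ C.
Battery connected ⇒ V is held fixed. C₂ = 1.91 C₁ and Q = CV, so Q₂/Q₁ = C₂/C₁ = 1.91.
Q₂ = 1.91 × 2.24×10⁻⁸ = 4.27×10⁻⁸ C.

42.7 nC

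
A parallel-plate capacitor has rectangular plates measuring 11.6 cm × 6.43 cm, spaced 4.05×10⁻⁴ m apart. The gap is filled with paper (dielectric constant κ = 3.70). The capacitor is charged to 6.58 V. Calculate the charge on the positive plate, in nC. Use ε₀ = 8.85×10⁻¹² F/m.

A = 11.6 × 6.43 cm² = 7.46×10⁻³ m².
C = κε₀A/d = 3.70 × 8.85×10⁻¹² × 7.46×10⁻³ / 4.05×10⁻⁴ = 6.03×10⁻¹⁰ F.
Q = CV = 6.03×10⁻¹⁰ × 6.58 = 3.97×10⁻⁹ C.

3.97 nC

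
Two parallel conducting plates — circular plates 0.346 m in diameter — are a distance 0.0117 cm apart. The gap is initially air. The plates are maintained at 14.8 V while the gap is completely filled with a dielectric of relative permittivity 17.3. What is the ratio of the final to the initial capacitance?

C = κε₀A/d scales with κ, so C₂/C₁ = κ = 17.3.

17.3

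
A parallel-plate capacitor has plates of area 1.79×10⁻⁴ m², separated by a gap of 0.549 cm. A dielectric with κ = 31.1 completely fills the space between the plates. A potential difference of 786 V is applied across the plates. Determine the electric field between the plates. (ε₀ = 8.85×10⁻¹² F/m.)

E = V/d = 786 / 5.49×10⁻³ = 1.43×10⁵ V/m.

143 V/mm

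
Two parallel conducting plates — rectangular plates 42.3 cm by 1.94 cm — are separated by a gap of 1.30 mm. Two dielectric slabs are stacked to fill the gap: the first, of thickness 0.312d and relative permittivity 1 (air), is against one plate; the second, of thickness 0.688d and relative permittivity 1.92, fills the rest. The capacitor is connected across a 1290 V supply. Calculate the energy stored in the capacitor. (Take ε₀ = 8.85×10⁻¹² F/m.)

A = 42.3 × 1.94 cm² = 8.21×10⁻³ m².
Stacked slabs ⇒ two capacitors in series, each with the full plate area.
C₁ = κ₁ε₀A/d₁ = 1.00 × 8.85×10⁻¹² × 8.21×10⁻³ / 4.06×10⁻⁴ = 1.79×10⁻¹⁰ F.
C₂ = κ₂ε₀A/d₂ = 1.92 × 8.85×10⁻¹² × 8.21×10⁻³ / 8.94×10⁻⁴ = 1.56×10⁻¹⁰ F.
C = (1/C₁ + 1/C₂)⁻¹ = 8.33×10⁻¹¹ F.
U = ½CV² = ½ × 8.33×10⁻¹¹ × (1290)² = 6.93×10⁻⁵ J.

U ≈ 69.3 μJ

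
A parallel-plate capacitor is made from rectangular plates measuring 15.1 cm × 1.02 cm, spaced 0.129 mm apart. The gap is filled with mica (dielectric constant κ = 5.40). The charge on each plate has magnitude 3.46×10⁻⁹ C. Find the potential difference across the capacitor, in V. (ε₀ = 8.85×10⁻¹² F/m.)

A = 15.1 × 1.02 cm² = 1.54×10⁻³ m².
C = κε₀A/d = 5.40 × 8.85×10⁻¹² × 1.54×10⁻³ / 1.29×10⁻⁴ = 5.71×10⁻¹⁰ F.
V = Q/C = 3.46×10⁻⁹ / 5.71×10⁻¹⁰ = 6.06 V.

V ≈ 6.06 V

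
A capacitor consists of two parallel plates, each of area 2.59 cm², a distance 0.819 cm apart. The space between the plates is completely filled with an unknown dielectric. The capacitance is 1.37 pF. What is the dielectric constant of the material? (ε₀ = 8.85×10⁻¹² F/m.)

κ ≈ 4.90

A = 2.59 cm² = 2.59×10⁻⁴ m².
κ = Cd/(ε₀A) = 1.37×10⁻¹² × 8.19×10⁻³ / (8.85×10⁻¹² × 2.59×10⁻⁴) = 4.90.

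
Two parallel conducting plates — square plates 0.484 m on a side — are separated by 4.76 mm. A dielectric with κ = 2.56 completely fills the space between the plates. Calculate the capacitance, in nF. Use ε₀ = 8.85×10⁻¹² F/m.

A = (0.484 m)² = 0.234 m².
C = κε₀A/d = 2.56 × 8.85×10⁻¹² × 0.234 / 4.76×10⁻³ = 1.11×10⁻⁹ F.

C ≈ 1.11 nF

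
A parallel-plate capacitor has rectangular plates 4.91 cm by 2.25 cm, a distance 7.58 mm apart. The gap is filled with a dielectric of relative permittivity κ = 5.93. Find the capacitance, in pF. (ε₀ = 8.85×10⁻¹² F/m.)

A = 4.91 × 2.25 cm² = 1.10×10⁻³ m².
C = κε₀A/d = 5.93 × 8.85×10⁻¹² × 1.10×10⁻³ / 7.58×10⁻³ = 7.65×10⁻¹² F.

C ≈ 7.65 pF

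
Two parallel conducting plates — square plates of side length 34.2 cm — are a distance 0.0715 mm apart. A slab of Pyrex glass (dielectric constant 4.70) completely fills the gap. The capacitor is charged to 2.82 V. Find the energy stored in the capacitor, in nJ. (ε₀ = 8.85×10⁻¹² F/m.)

A = (34.2 cm)² = 0.117 m².
C = κε₀A/d = 4.70 × 8.85×10⁻¹² × 0.117 / 7.15×10⁻⁵ = 6.80×10⁻⁸ F.
U = ½CV² = ½ × 6.80×10⁻⁸ × (2.82)² = 2.71×10⁻⁷ J.

U ≈ 271 nJ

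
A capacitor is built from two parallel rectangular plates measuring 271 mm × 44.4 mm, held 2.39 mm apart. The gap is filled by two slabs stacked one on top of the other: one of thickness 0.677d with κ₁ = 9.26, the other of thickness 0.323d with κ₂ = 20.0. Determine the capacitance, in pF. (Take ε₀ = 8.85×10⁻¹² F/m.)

499 pF

A = 271 × 44.4 mm² = 1.20×10⁻² m².
Stacked slabs ⇒ two capacitors in series, each with the full plate area.
C₁ = κ₁ε₀A/d₁ = 9.26 × 8.85×10⁻¹² × 1.20×10⁻² / 1.62×10⁻³ = 6.09×10⁻¹⁰ F.
C₂ = κ₂ε₀A/d₂ = 20.0 × 8.85×10⁻¹² × 1.20×10⁻² / 7.72×10⁻⁴ = 2.76×10⁻⁹ F.
C = (1/C₁ + 1/C₂)⁻¹ = 4.99×10⁻¹⁰ F.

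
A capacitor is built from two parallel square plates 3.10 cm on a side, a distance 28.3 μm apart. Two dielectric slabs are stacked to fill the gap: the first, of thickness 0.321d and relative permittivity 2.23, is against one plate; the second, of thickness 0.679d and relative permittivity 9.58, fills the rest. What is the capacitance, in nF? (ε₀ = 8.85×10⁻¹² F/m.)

A = (3.10 cm)² = 9.61×10⁻⁴ m².
Stacked slabs ⇒ two capacitors in series, each with the full plate area.
C₁ = κ₁ε₀A/d₁ = 2.23 × 8.85×10⁻¹² × 9.61×10⁻⁴ / 9.08×10⁻⁶ = 2.09×10⁻⁹ F.
C₂ = κ₂ε₀A/d₂ = 9.58 × 8.85×10⁻¹² × 9.61×10⁻⁴ / 1.92×10⁻⁵ = 4.24×10⁻⁹ F.
C = (1/C₁ + 1/C₂)⁻¹ = 1.40×10⁻⁹ F.

C ≈ 1.40 nF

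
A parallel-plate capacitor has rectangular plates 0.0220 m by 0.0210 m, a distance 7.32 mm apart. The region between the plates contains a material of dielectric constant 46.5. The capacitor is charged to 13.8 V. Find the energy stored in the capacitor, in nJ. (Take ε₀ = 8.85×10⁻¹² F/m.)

A = 0.0220 × 0.0210 m² = 4.62×10⁻⁴ m².
C = κε₀A/d = 46.5 × 8.85×10⁻¹² × 4.62×10⁻⁴ / 7.32×10⁻³ = 2.60×10⁻¹¹ F.
U = ½CV² = ½ × 2.60×10⁻¹¹ × (13.8)² = 2.47×10⁻⁹ J.

U ≈ 2.47 nJ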